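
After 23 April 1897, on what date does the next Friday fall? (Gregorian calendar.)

Apr 23, 1897 is a Friday.
From Friday to the next Friday is 7 days.
Apr 23, 1897 + 7 = Apr 30, 1897.

April 30, 1897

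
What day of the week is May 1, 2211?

Doomsday rule: the anchor day for the 2200s is Friday. For year 11: 11÷12 = 0 r 11, and 11÷4 = 2, so 0+11+2 = 13.
Friday + 13 ≡ Thursday — that's 2211's doomsday.
In May the doomsday date is May 9.
May 1 is 8 days before May 9; 8 mod 7 = 1, so Thursday − 1 = Wednesday.

Wednesday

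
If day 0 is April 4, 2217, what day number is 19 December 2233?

Apr 4, 2217 → Apr 4, 2218: 365 days.
Apr 4, 2218 → Apr 4, 2219: 365 days.
Apr 4, 2219 → Apr 4, 2220: 366 days (Feb 29, 2220 is in that span).
Apr 4, 2220 → Apr 4, 2221: 365 days.
Apr 4, 2221 → Apr 4, 2222: 365 days.
Apr 4, 2222 → Apr 4, 2223: 365 days.
Apr 4, 2223 → Apr 4, 2224: 366 days (Feb 29, 2224 is in that span).
Apr 4, 2224 → Apr 4, 2225: 365 days.
Apr 4, 2225 → Apr 4, 2226: 365 days.
Apr 4, 2226 → Apr 4, 2227: 365 days.
Apr 4, 2227 → Apr 4, 2228: 366 days (Feb 29, 2228 is in that span).
Apr 4, 2228 → Apr 4, 2229: 365 days.
Apr 4, 2229 → Apr 4, 2230: 365 days.
Apr 4, 2230 → Apr 4, 2231: 365 days.
Apr 4, 2231 → Apr 4, 2232: 366 days (Feb 29, 2232 is in that span).
Apr 4, 2232 → Apr 4, 2233: 365 days.
Apr 4, 2233 → May 4, 2233: 30 days (April has 30).
May 4, 2233 → Jun 4, 2233: 31 days (May has 31).
Jun 4, 2233 → Jul 4, 2233: 30 days (June has 30).
Jul 4, 2233 → Aug 4, 2233: 31 days (July has 31).
Aug 4, 2233 → Sep 4, 2233: 31 days (August has 31).
Sep 4, 2233 → Oct 4, 2233: 30 days (September has 30).
Oct 4, 2233 → Nov 4, 2233: 31 days (October has 31).
Nov 4, 2233 → Dec 4, 2233: 30 days (November has 30).
Dec 4, 2233 → Dec 19, 2233: 15 days.
Total: 6103 days.

6103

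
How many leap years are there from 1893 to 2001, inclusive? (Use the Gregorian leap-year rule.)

26

Multiples of 4 in [1893,2001]: 27.
Of those, multiples of 100: 2 (not leap unless ÷400).
Multiples of 400: 1.
Leap years = 27 − 2 + 1 = 26.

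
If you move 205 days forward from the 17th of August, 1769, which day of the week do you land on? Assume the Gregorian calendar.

Saturday

Aug 17, 1769 is a Thursday.
205 mod 7 = 2, so 205 days after a Thursday is Thursday + 2 = Saturday.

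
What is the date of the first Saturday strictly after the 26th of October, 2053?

Oct 26, 2053 is a Sunday.
From Sunday to the next Saturday is 6 days.
Oct 26, 2053 + 6 = Nov 1, 2053.

November 1, 2053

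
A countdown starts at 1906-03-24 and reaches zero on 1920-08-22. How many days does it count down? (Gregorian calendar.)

Mar 24, 1906 → Mar 24, 1907: 365 days.
Mar 24, 1907 → Mar 24, 1908: 366 days (Feb 29, 1908 is in that span).
Mar 24, 1908 → Mar 24, 1909: 365 days.
Mar 24, 1909 → Mar 24, 1910: 365 days.
Mar 24, 1910 → Mar 24, 1911: 365 days.
Mar 24, 1911 → Mar 24, 1912: 366 days (Feb 29, 1912 is in that span).
Mar 24, 1912 → Mar 24, 1913: 365 days.
Mar 24, 1913 → Mar 24, 1914: 365 days.
Mar 24, 1914 → Mar 24, 1915: 365 days.
Mar 24, 1915 → Mar 24, 1916: 366 days (Feb 29, 1916 is in that span).
Mar 24, 1916 → Mar 24, 1917: 365 days.
Mar 24, 1917 → Mar 24, 1918: 365 days.
Mar 24, 1918 → Mar 24, 1919: 365 days.
Mar 24, 1919 → Mar 24, 1920: 366 days (Feb 29, 1920 is in that span).
Mar 24, 1920 → Apr 24, 1920: 31 days (March has 31).
Apr 24, 1920 → May 24, 1920: 30 days (April has 30).
May 24, 1920 → Jun 24, 1920: 31 days (May has 31).
Jun 24, 1920 → Jul 24, 1920: 30 days (June has 30).
Jul 24, 1920 → Aug 22, 1920: 29 days.
Total: 5265 days.

5265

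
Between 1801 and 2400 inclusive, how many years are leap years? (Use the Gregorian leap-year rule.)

Multiples of 4 in [1801,2400]: 150.
Of those, multiples of 100: 6 (not leap unless ÷400).
Multiples of 400: 2.
Leap years = 150 − 6 + 2 = 146.

146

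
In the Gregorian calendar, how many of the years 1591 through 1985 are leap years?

96

Multiples of 4 in [1591,1985]: 99.
Of those, multiples of 100: 4 (not leap unless ÷400).
Multiples of 400: 1.
Leap years = 99 − 4 + 1 = 96.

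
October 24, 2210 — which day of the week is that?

Doomsday rule: the anchor day for the 2200s is Friday. For year 10: 10÷12 = 0 r 10, and 10÷4 = 2, so 0+10+2 = 12.
Friday + 12 ≡ Wednesday — that's 2210's doomsday.
In October the doomsday date is Oct 10.
Oct 24 is 14 days after Oct 10; 14 mod 7 = 0, so Wednesday + 0 = Wednesday.

Wednesday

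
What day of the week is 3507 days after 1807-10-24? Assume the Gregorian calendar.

Oct 24, 1807 is a Saturday.
3507 mod 7 = 0, so 3507 days after a Saturday is Saturday + 0 = Saturday.

Saturday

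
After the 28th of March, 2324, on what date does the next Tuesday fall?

April 1, 2324

Mar 28, 2324 is a Friday.
From Friday to the next Tuesday is 4 days.
Mar 28, 2324 + 4 = Apr 1, 2324.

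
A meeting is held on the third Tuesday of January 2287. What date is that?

January 18, 2287

January 1, 2287 is a Saturday.
The first Tuesday is therefore January 4 (3 days later).
The third Tuesday is 4 + 2×7 = January 18.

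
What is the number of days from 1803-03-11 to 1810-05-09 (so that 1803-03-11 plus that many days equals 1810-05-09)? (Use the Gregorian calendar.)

2616

Mar 11, 1803 → Mar 11, 1804: 366 days (Feb 29, 1804 is in that span).
Mar 11, 1804 → Mar 11, 1805: 365 days.
Mar 11, 1805 → Mar 11, 1806: 365 days.
Mar 11, 1806 → Mar 11, 1807: 365 days.
Mar 11, 1807 → Mar 11, 1808: 366 days (Feb 29, 1808 is in that span).
Mar 11, 1808 → Mar 11, 1809: 365 days.
Mar 11, 1809 → Mar 11, 1810: 365 days.
Mar 11, 1810 → Apr 11, 1810: 31 days (March has 31).
Apr 11, 1810 → May 9, 1810: 28 days.
Total: 2616 days.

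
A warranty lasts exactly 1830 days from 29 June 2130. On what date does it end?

July 3, 2135

+365 (one year) → Jun 29, 2131 (1465 left).
+366 (one year; includes Feb 29, 2132) → Jun 29, 2132 (1099 left).
+365 (one year) → Jun 29, 2133 (734 left).
+365 (one year) → Jun 29, 2134 (369 left).
Jun has 30 days: +2 → Jul 1, 2134 (367 left).
Jul has 31 days: +31 → Aug 1, 2134 (336 left).
Aug has 31 days: +31 → Sep 1, 2134 (305 left).
Sep has 30 days: +30 → Oct 1, 2134 (275 left).
Oct has 31 days: +31 → Nov 1, 2134 (244 left).
Nov has 30 days: +30 → Dec 1, 2134 (214 left).
Dec has 31 days: +31 → Jan 1, 2135 (183 left).
Jan has 31 days: +31 → Feb 1, 2135 (152 left).
Feb has 28 days: +28 → Mar 1, 2135 (124 left).
Mar has 31 days: +31 → Apr 1, 2135 (93 left).
Apr has 30 days: +30 → May 1, 2135 (63 left).
May has 31 days: +31 → Jun 1, 2135 (32 left).
Jun has 30 days: +30 → Jul 1, 2135 (2 left).
+2 → Jul 3, 2135.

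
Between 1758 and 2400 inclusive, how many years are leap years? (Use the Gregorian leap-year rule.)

Multiples of 4 in [1758,2400]: 161.
Of those, multiples of 100: 7 (not leap unless ÷400).
Multiples of 400: 2.
Leap years = 161 − 7 + 2 = 156.

156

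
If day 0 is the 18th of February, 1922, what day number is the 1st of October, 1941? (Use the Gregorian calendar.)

Feb 18, 1922 → Feb 18, 1923: 365 days.
Feb 18, 1923 → Feb 18, 1924: 365 days.
Feb 18, 1924 → Feb 18, 1925: 366 days (Feb 29, 1924 is in that span).
Feb 18, 1925 → Feb 18, 1926: 365 days.
Feb 18, 1926 → Feb 18, 1927: 365 days.
Feb 18, 1927 → Feb 18, 1928: 365 days.
Feb 18, 1928 → Feb 18, 1929: 366 days (Feb 29, 1928 is in that span).
Feb 18, 1929 → Feb 18, 1930: 365 days.
Feb 18, 1930 → Feb 18, 1931: 365 days.
Feb 18, 1931 → Feb 18, 1932: 365 days.
Feb 18, 1932 → Feb 18, 1933: 366 days (Feb 29, 1932 is in that span).
Feb 18, 1933 → Feb 18, 1934: 365 days.
Feb 18, 1934 → Feb 18, 1935: 365 days.
Feb 18, 1935 → Feb 18, 1936: 365 days.
Feb 18, 1936 → Feb 18, 1937: 366 days (Feb 29, 1936 is in that span).
Feb 18, 1937 → Feb 18, 1938: 365 days.
Feb 18, 1938 → Feb 18, 1939: 365 days.
Feb 18, 1939 → Feb 18, 1940: 365 days.
Feb 18, 1940 → Feb 18, 1941: 366 days (Feb 29, 1940 is in that span).
Feb 18, 1941 → Mar 18, 1941: 28 days (February has 28).
Mar 18, 1941 → Apr 18, 1941: 31 days (March has 31).
Apr 18, 1941 → May 18, 1941: 30 days (April has 30).
May 18, 1941 → Jun 18, 1941: 31 days (May has 31).
Jun 18, 1941 → Jul 18, 1941: 30 days (June has 30).
Jul 18, 1941 → Aug 18, 1941: 31 days (July has 31).
Aug 18, 1941 → Sep 18, 1941: 31 days (August has 31).
Sep 18, 1941 → Oct 1, 1941: 13 days.
Total: 7165 days.

7165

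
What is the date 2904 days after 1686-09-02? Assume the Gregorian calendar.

+365 (one year) → Sep 2, 1687 (2539 left).
+366 (one year; includes Feb 29, 1688) → Sep 2, 1688 (2173 left).
+365 (one year) → Sep 2, 1689 (1808 left).
+365 (one year) → Sep 2, 1690 (1443 left).
+365 (one year) → Sep 2, 1691 (1078 left).
+366 (one year; includes Feb 29, 1692) → Sep 2, 1692 (712 left).
+365 (one year) → Sep 2, 1693 (347 left).
Sep has 30 days: +29 → Oct 1, 1693 (318 left).
Oct has 31 days: +31 → Nov 1, 1693 (287 left).
Nov has 30 days: +30 → Dec 1, 1693 (257 left).
Dec has 31 days: +31 → Jan 1, 1694 (226 left).
Jan has 31 days: +31 → Feb 1, 1694 (195 left).
Feb has 28 days: +28 → Mar 1, 1694 (167 left).
Mar has 31 days: +31 → Apr 1, 1694 (136 left).
Apr has 30 days: +30 → May 1, 1694 (106 left).
May has 31 days: +31 → Jun 1, 1694 (75 left).
Jun has 30 days: +30 → Jul 1, 1694 (45 left).
Jul has 31 days: +31 → Aug 1, 1694 (14 left).
+14 → Aug 15, 1694.

August 15, 1694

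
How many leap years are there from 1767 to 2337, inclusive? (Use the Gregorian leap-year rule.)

Multiples of 4 in [1767,2337]: 143.
Of those, multiples of 100: 6 (not leap unless ÷400).
Multiples of 400: 1.
Leap years = 143 − 6 + 1 = 138.

138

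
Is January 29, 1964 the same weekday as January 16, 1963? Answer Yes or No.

From Jan 16, 1963 to Jan 29, 1964 is 378 days.
378 mod 7 = 0, so they are the same weekday.
(Jan 16, 1963 is a Wednesday; Jan 29, 1964 is a Wednesday.)

Yes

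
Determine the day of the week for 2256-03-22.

Doomsday rule: the anchor day for the 2200s is Friday. For year 56: 56÷12 = 4 r 8, and 8÷4 = 2, so 4+8+2 = 14.
Friday + 14 ≡ Friday — that's 2256's doomsday.
In March the doomsday date is Mar 14.
Mar 22 is 8 days after Mar 14; 8 mod 7 = 1, so Friday + 1 = Saturday.

Saturday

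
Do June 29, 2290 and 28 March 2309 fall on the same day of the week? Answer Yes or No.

From Jun 29, 2290 to Mar 28, 2309 is 6846 days.
6846 mod 7 = 0, so they are the same weekday.
(Jun 29, 2290 is a Sunday; Mar 28, 2309 is a Sunday.)

Yes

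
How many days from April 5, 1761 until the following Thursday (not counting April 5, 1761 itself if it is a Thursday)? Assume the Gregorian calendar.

Apr 5, 1761 is a Sunday.
From Sunday to the next Thursday is 4 days.

4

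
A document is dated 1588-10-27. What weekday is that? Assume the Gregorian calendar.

Doomsday rule: the anchor day for the 1500s is Wednesday. For year 88: 88÷12 = 7 r 4, and 4÷4 = 1, so 7+4+1 = 12.
Wednesday + 12 ≡ Monday — that's 1588's doomsday.
In October the doomsday date is Oct 10.
Oct 27 is 17 days after Oct 10; 17 mod 7 = 3, so Monday + 3 = Thursday.

Thursday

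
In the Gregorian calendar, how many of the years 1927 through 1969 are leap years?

11

Multiples of 4 in [1927,1969]: 11.
Of those, multiples of 100: 0 (not leap unless ÷400).
Multiples of 400: 0.
Leap years = 11 − 0 + 0 = 11.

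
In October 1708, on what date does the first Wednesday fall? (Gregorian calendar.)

October 3, 1708

October 1, 1708 is a Monday.
The first Wednesday is therefore October 3 (2 days later).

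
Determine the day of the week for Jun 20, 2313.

Doomsday rule: the anchor day for the 2300s is Wednesday. For year 13: 13÷12 = 1 r 1, and 1÷4 = 0, so 1+1+0 = 2.
Wednesday + 2 ≡ Friday — that's 2313's doomsday.
In June the doomsday date is Jun 6.
Jun 20 is 14 days after Jun 6; 14 mod 7 = 0, so Friday + 0 = Friday.

Friday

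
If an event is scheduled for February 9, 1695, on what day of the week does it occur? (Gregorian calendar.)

Doomsday rule: the anchor day for the 1600s is Tuesday. For year 95: 95÷12 = 7 r 11, and 11÷4 = 2, so 7+11+2 = 20.
Tuesday + 20 ≡ Monday — that's 1695's doomsday.
In February the doomsday date is Feb 28 (1695 is not a leap year).
Feb 9 is 19 days before Feb 28; 19 mod 7 = 5, so Monday − 5 = Wednesday.

Wednesday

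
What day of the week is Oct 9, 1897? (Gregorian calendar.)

Doomsday rule: the anchor day for the 1800s is Friday. For year 97: 97÷12 = 8 r 1, and 1÷4 = 0, so 8+1+0 = 9.
Friday + 9 ≡ Sunday — that's 1897's doomsday.
In October the doomsday date is Oct 10.
Oct 9 is 1 day before Oct 10; 1 mod 7 = 1, so Sunday − 1 = Saturday.

Saturday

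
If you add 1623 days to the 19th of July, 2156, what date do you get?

+365 (one year) → Jul 19, 2157 (1258 left).
+365 (one year) → Jul 19, 2158 (893 left).
+365 (one year) → Jul 19, 2159 (528 left).
+366 (one year; includes Feb 29, 2160) → Jul 19, 2160 (162 left).
Jul has 31 days: +13 → Aug 1, 2160 (149 left).
Aug has 31 days: +31 → Sep 1, 2160 (118 left).
Sep has 30 days: +30 → Oct 1, 2160 (88 left).
Oct has 31 days: +31 → Nov 1, 2160 (57 left).
Nov has 30 days: +30 → Dec 1, 2160 (27 left).
+27 → Dec 28, 2160.

December 28, 2160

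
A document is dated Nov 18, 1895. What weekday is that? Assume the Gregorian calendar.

January 1, 1895 is a Tuesday.
Jan 1, 1895 → Feb 1, 1895: 31 days (January has 31).
Feb 1, 1895 → Mar 1, 1895: 28 days (February has 28).
Mar 1, 1895 → Apr 1, 1895: 31 days (March has 31).
Apr 1, 1895 → May 1, 1895: 30 days (April has 30).
May 1, 1895 → Jun 1, 1895: 31 days (May has 31).
Jun 1, 1895 → Jul 1, 1895: 30 days (June has 30).
Jul 1, 1895 → Aug 1, 1895: 31 days (July has 31).
Aug 1, 1895 → Sep 1, 1895: 31 days (August has 31).
Sep 1, 1895 → Oct 1, 1895: 30 days (September has 30).
Oct 1, 1895 → Nov 1, 1895: 31 days (October has 31).
Nov 1, 1895 → Nov 18, 1895: 17 days.
Total: 321 days.
321 mod 7 = 6, so Tuesday + 6 = Monday.

Monday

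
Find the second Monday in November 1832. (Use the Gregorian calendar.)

November 12, 1832

November 1, 1832 is a Thursday.
The first Monday is therefore November 5 (4 days later).
The second Monday is 5 + 1×7 = November 12.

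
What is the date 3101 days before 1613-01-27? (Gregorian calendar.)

August 1, 1604

−366 (one year; includes Feb 29, 1612) → Jan 27, 1612 (2735 left).
−365 (one year) → Jan 27, 1611 (2370 left).
−365 (one year) → Jan 27, 1610 (2005 left).
−365 (one year) → Jan 27, 1609 (1640 left).
−366 (one year; includes Feb 29, 1608) → Jan 27, 1608 (1274 left).
−365 (one year) → Jan 27, 1607 (909 left).
−365 (one year) → Jan 27, 1606 (544 left).
−365 (one year) → Jan 27, 1605 (179 left).
−27 → Dec 31, 1604 (end of Dec, 31 days; 152 left).
−31 → Nov 30, 1604 (end of Nov, 30 days; 121 left).
−30 → Oct 31, 1604 (end of Oct, 31 days; 91 left).
−31 → Sep 30, 1604 (end of Sep, 30 days; 60 left).
−30 → Aug 31, 1604 (end of Aug, 31 days; 30 left).
−30 → Aug 1, 1604.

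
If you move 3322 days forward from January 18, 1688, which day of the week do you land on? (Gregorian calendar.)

Thursday

First find the weekday of Jan 18, 1688. Doomsday rule: the anchor day for the 1600s is Tuesday. For year 88: 88÷12 = 7 r 4, and 4÷4 = 1, so 7+4+1 = 12.
Tuesday + 12 ≡ Sunday — that's 1688's doomsday.
In January the doomsday date is Jan 4 (1688 is a leap year (divisible by 4)).
Jan 18 is 14 days after Jan 4; 14 mod 7 = 0, so Sunday + 0 = Sunday.
3322 mod 7 = 4, so 3322 days after a Sunday is Sunday + 4 = Thursday.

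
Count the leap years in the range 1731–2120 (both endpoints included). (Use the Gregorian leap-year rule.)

95

Multiples of 4 in [1731,2120]: 98.
Of those, multiples of 100: 4 (not leap unless ÷400).
Multiples of 400: 1.
Leap years = 98 − 4 + 1 = 95.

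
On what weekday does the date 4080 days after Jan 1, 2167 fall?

First find the weekday of Jan 1, 2167. Doomsday rule: the anchor day for the 2100s is Sunday. For year 67: 67÷12 = 5 r 7, and 7÷4 = 1, so 5+7+1 = 13.
Sunday + 13 ≡ Saturday — that's 2167's doomsday.
In January the doomsday date is Jan 3 (2167 is not a leap year).
Jan 1 is 2 days before Jan 3; 2 mod 7 = 2, so Saturday − 2 = Thursday.
4080 mod 7 = 6, so 4080 days after a Thursday is Thursday + 6 = Wednesday.

Wednesday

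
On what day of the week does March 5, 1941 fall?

January 1, 1941 is a Wednesday.
Jan 1, 1941 → Feb 1, 1941: 31 days (January has 31).
Feb 1, 1941 → Mar 1, 1941: 28 days (February has 28).
Mar 1, 1941 → Mar 5, 1941: 4 days.
Total: 63 days.
63 mod 7 = 0, so Wednesday + 0 = Wednesday.

Wednesday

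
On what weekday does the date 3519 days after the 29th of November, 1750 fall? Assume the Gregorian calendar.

Friday

First find the weekday of Nov 29, 1750. Doomsday rule: the anchor day for the 1700s is Sunday. For year 50: 50÷12 = 4 r 2, and 2÷4 = 0, so 4+2+0 = 6.
Sunday + 6 ≡ Saturday — that's 1750's doomsday.
In November the doomsday date is Nov 7.
Nov 29 is 22 days after Nov 7; 22 mod 7 = 1, so Saturday + 1 = Sunday.
3519 mod 7 = 5, so 3519 days after a Sunday is Sunday + 5 = Friday.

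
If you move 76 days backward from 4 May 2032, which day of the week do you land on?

First find the weekday of May 4, 2032. Doomsday rule: the anchor day for the 2000s is Tuesday. For year 32: 32÷12 = 2 r 8, and 8÷4 = 2, so 2+8+2 = 12.
Tuesday + 12 ≡ Sunday — that's 2032's doomsday.
In May the doomsday date is May 9.
May 4 is 5 days before May 9; 5 mod 7 = 5, so Sunday − 5 = Tuesday.
76 mod 7 = 6, so 76 days before a Tuesday is Tuesday − 6 = Wednesday.

Wednesday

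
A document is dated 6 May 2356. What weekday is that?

Doomsday rule: the anchor day for the 2300s is Wednesday. For year 56: 56÷12 = 4 r 8, and 8÷4 = 2, so 4+8+2 = 14.
Wednesday + 14 ≡ Wednesday — that's 2356's doomsday.
In May the doomsday date is May 9.
May 6 is 3 days before May 9; 3 mod 7 = 3, so Wednesday − 3 = Sunday.

Sunday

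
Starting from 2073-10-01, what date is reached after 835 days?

January 14, 2076

+365 (one year) → Oct 1, 2074 (470 left).
+365 (one year) → Oct 1, 2075 (105 left).
Oct has 31 days: +31 → Nov 1, 2075 (74 left).
Nov has 30 days: +30 → Dec 1, 2075 (44 left).
Dec has 31 days: +31 → Jan 1, 2076 (13 left).
+13 → Jan 14, 2076.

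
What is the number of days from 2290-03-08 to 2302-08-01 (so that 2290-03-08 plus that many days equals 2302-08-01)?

Mar 8, 2290 → Mar 8, 2291: 365 days.
Mar 8, 2291 → Mar 8, 2292: 366 days (Feb 29, 2292 is in that span).
Mar 8, 2292 → Mar 8, 2293: 365 days.
Mar 8, 2293 → Mar 8, 2294: 365 days.
Mar 8, 2294 → Mar 8, 2295: 365 days.
Mar 8, 2295 → Mar 8, 2296: 366 days (Feb 29, 2296 is in that span).
Mar 8, 2296 → Mar 8, 2297: 365 days.
Mar 8, 2297 → Mar 8, 2298: 365 days.
Mar 8, 2298 → Mar 8, 2299: 365 days.
Mar 8, 2299 → Mar 8, 2300: 365 days.
Mar 8, 2300 → Mar 8, 2301: 365 days.
Mar 8, 2301 → Mar 8, 2302: 365 days.
Mar 8, 2302 → Apr 8, 2302: 31 days (March has 31).
Apr 8, 2302 → May 8, 2302: 30 days (April has 30).
May 8, 2302 → Jun 8, 2302: 31 days (May has 31).
Jun 8, 2302 → Jul 8, 2302: 30 days (June has 30).
Jul 8, 2302 → Aug 1, 2302: 24 days.
Total: 4528 days.

4528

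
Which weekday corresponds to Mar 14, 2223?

Doomsday rule: the anchor day for the 2200s is Friday. For year 23: 23÷12 = 1 r 11, and 11÷4 = 2, so 1+11+2 = 14.
Friday + 14 ≡ Friday — that's 2223's doomsday.
In March the doomsday date is Mar 14.
Mar 14 is the doomsday itself: Friday.

Friday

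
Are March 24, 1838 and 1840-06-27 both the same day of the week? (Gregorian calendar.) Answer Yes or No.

Yes

From Mar 24, 1838 to Jun 27, 1840 is 826 days.
826 mod 7 = 0, so they are the same weekday.
(Mar 24, 1838 is a Saturday; Jun 27, 1840 is a Saturday.)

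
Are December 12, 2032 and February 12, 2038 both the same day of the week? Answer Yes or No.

No

From Dec 12, 2032 to Feb 12, 2038 is 1888 days.
1888 mod 7 = 5, so they are different weekdays.
(Dec 12, 2032 is a Sunday; Feb 12, 2038 is a Friday.)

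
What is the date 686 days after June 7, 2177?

April 24, 2179

+365 (one year) → Jun 7, 2178 (321 left).
Jun has 30 days: +24 → Jul 1, 2178 (297 left).
Jul has 31 days: +31 → Aug 1, 2178 (266 left).
Aug has 31 days: +31 → Sep 1, 2178 (235 left).
Sep has 30 days: +30 → Oct 1, 2178 (205 left).
Oct has 31 days: +31 → Nov 1, 2178 (174 left).
Nov has 30 days: +30 → Dec 1, 2178 (144 left).
Dec has 31 days: +31 → Jan 1, 2179 (113 left).
Jan has 31 days: +31 → Feb 1, 2179 (82 left).
Feb has 28 days: +28 → Mar 1, 2179 (54 left).
Mar has 31 days: +31 → Apr 1, 2179 (23 left).
+23 → Apr 24, 2179.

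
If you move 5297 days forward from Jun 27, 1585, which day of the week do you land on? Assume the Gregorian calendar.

Jun 27, 1585 is a Thursday.
5297 mod 7 = 5, so 5297 days after a Thursday is Thursday + 5 = Tuesday.

Tuesday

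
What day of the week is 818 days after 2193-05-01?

First find the weekday of May 1, 2193. Doomsday rule: the anchor day for the 2100s is Sunday. For year 93: 93÷12 = 7 r 9, and 9÷4 = 2, so 7+9+2 = 18.
Sunday + 18 ≡ Thursday — that's 2193's doomsday.
In May the doomsday date is May 9.
May 1 is 8 days before May 9; 8 mod 7 = 1, so Thursday − 1 = Wednesday.
818 mod 7 = 6, so 818 days after a Wednesday is Wednesday + 6 = Tuesday.

Tuesday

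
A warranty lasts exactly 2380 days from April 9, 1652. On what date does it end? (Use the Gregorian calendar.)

October 15, 1658

+365 (one year) → Apr 9, 1653 (2015 left).
+365 (one year) → Apr 9, 1654 (1650 left).
+365 (one year) → Apr 9, 1655 (1285 left).
+366 (one year; includes Feb 29, 1656) → Apr 9, 1656 (919 left).
+365 (one year) → Apr 9, 1657 (554 left).
+365 (one year) → Apr 9, 1658 (189 left).
Apr has 30 days: +22 → May 1, 1658 (167 left).
May has 31 days: +31 → Jun 1, 1658 (136 left).
Jun has 30 days: +30 → Jul 1, 1658 (106 left).
Jul has 31 days: +31 → Aug 1, 1658 (75 left).
Aug has 31 days: +31 → Sep 1, 1658 (44 left).
Sep has 30 days: +30 → Oct 1, 1658 (14 left).
+14 → Oct 15, 1658.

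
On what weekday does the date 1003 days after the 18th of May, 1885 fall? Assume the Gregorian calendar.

First find the weekday of May 18, 1885. Doomsday rule: the anchor day for the 1800s is Friday. For year 85: 85÷12 = 7 r 1, and 1÷4 = 0, so 7+1+0 = 8.
Friday + 8 ≡ Saturday — that's 1885's doomsday.
In May the doomsday date is May 9.
May 18 is 9 days after May 9; 9 mod 7 = 2, so Saturday + 2 = Monday.
1003 mod 7 = 2, so 1003 days after a Monday is Monday + 2 = Wednesday.

Wednesday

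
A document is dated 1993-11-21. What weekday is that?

Doomsday rule: the anchor day for the 1900s is Wednesday. For year 93: 93÷12 = 7 r 9, and 9÷4 = 2, so 7+9+2 = 18.
Wednesday + 18 ≡ Sunday — that's 1993's doomsday.
In November the doomsday date is Nov 7.
Nov 21 is 14 days after Nov 7; 14 mod 7 = 0, so Sunday + 0 = Sunday.

Sunday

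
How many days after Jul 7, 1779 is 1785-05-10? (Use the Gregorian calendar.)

Jul 7, 1779 → Jul 7, 1780: 366 days (Feb 29, 1780 is in that span).
Jul 7, 1780 → Jul 7, 1781: 365 days.
Jul 7, 1781 → Jul 7, 1782: 365 days.
Jul 7, 1782 → Jul 7, 1783: 365 days.
Jul 7, 1783 → Jul 7, 1784: 366 days (Feb 29, 1784 is in that span).
Jul 7, 1784 → Aug 7, 1784: 31 days (July has 31).
Aug 7, 1784 → Sep 7, 1784: 31 days (August has 31).
Sep 7, 1784 → Oct 7, 1784: 30 days (September has 30).
Oct 7, 1784 → Nov 7, 1784: 31 days (October has 31).
Nov 7, 1784 → Dec 7, 1784: 30 days (November has 30).
Dec 7, 1784 → Jan 7, 1785: 31 days (December has 31).
Jan 7, 1785 → Feb 7, 1785: 31 days (January has 31).
Feb 7, 1785 → Mar 7, 1785: 28 days (February has 28).
Mar 7, 1785 → Apr 7, 1785: 31 days (March has 31).
Apr 7, 1785 → May 7, 1785: 30 days (April has 30).
May 7, 1785 → May 10, 1785: 3 days.
Total: 2134 days.

2134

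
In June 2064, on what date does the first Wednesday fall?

June 1, 2064 is a Sunday.
The first Wednesday is therefore June 4 (3 days later).

June 4, 2064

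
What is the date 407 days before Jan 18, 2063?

December 7, 2061

−365 (one year) → Jan 18, 2062 (42 left).
−18 → Dec 31, 2061 (end of Dec, 31 days; 24 left).
−24 → Dec 7, 2061.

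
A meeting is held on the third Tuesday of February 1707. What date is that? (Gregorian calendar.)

February 1, 1707 is a Tuesday.
The first Tuesday is therefore February 1 (same day).
The third Tuesday is 1 + 2×7 = February 15.

February 15, 1707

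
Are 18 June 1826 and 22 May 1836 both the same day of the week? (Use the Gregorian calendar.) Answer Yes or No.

Yes

From Jun 18, 1826 to May 22, 1836 is 3626 days.
3626 mod 7 = 0, so they are the same weekday.
(Jun 18, 1826 is a Sunday; May 22, 1836 is a Sunday.)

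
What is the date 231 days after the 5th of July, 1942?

February 21, 1943

Jul has 31 days: +27 → Aug 1, 1942 (204 left).
Aug has 31 days: +31 → Sep 1, 1942 (173 left).
Sep has 30 days: +30 → Oct 1, 1942 (143 left).
Oct has 31 days: +31 → Nov 1, 1942 (112 left).
Nov has 30 days: +30 → Dec 1, 1942 (82 left).
Dec has 31 days: +31 → Jan 1, 1943 (51 left).
Jan has 31 days: +31 → Feb 1, 1943 (20 left).
+20 → Feb 21, 1943.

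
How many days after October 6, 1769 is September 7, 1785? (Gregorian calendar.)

5815

Oct 6, 1769 → Oct 6, 1770: 365 days.
Oct 6, 1770 → Oct 6, 1771: 365 days.
Oct 6, 1771 → Oct 6, 1772: 366 days (Feb 29, 1772 is in that span).
Oct 6, 1772 → Oct 6, 1773: 365 days.
Oct 6, 1773 → Oct 6, 1774: 365 days.
Oct 6, 1774 → Oct 6, 1775: 365 days.
Oct 6, 1775 → Oct 6, 1776: 366 days (Feb 29, 1776 is in that span).
Oct 6, 1776 → Oct 6, 1777: 365 days.
Oct 6, 1777 → Oct 6, 1778: 365 days.
Oct 6, 1778 → Oct 6, 1779: 365 days.
Oct 6, 1779 → Oct 6, 1780: 366 days (Feb 29, 1780 is in that span).
Oct 6, 1780 → Oct 6, 1781: 365 days.
Oct 6, 1781 → Oct 6, 1782: 365 days.
Oct 6, 1782 → Oct 6, 1783: 365 days.
Oct 6, 1783 → Oct 6, 1784: 366 days (Feb 29, 1784 is in that span).
Oct 6, 1784 → Nov 6, 1784: 31 days (October has 31).
Nov 6, 1784 → Dec 6, 1784: 30 days (November has 30).
Dec 6, 1784 → Jan 6, 1785: 31 days (December has 31).
Jan 6, 1785 → Feb 6, 1785: 31 days (January has 31).
Feb 6, 1785 → Mar 6, 1785: 28 days (February has 28).
Mar 6, 1785 → Apr 6, 1785: 31 days (March has 31).
Apr 6, 1785 → May 6, 1785: 30 days (April has 30).
May 6, 1785 → Jun 6, 1785: 31 days (May has 31).
Jun 6, 1785 → Jul 6, 1785: 30 days (June has 30).
Jul 6, 1785 → Aug 6, 1785: 31 days (July has 31).
Aug 6, 1785 → Sep 6, 1785: 31 days (August has 31).
Sep 6, 1785 → Sep 7, 1785: 1 days.
Total: 5815 days.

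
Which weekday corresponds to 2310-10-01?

Saturday

Doomsday rule: the anchor day for the 2300s is Wednesday. For year 10: 10÷12 = 0 r 10, and 10÷4 = 2, so 0+10+2 = 12.
Wednesday + 12 ≡ Monday — that's 2310's doomsday.
In October the doomsday date is Oct 10.
Oct 1 is 9 days before Oct 10; 9 mod 7 = 2, so Monday − 2 = Saturday.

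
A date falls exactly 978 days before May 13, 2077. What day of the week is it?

May 13, 2077 is a Thursday.
978 mod 7 = 5, so 978 days before a Thursday is Thursday − 5 = Saturday.

Saturday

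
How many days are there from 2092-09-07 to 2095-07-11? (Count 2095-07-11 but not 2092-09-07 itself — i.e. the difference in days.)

1037

Sep 7, 2092 → Sep 7, 2093: 365 days.
Sep 7, 2093 → Sep 7, 2094: 365 days.
Sep 7, 2094 → Oct 7, 2094: 30 days (September has 30).
Oct 7, 2094 → Nov 7, 2094: 31 days (October has 31).
Nov 7, 2094 → Dec 7, 2094: 30 days (November has 30).
Dec 7, 2094 → Jan 7, 2095: 31 days (December has 31).
Jan 7, 2095 → Feb 7, 2095: 31 days (January has 31).
Feb 7, 2095 → Mar 7, 2095: 28 days (February has 28).
Mar 7, 2095 → Apr 7, 2095: 31 days (March has 31).
Apr 7, 2095 → May 7, 2095: 30 days (April has 30).
May 7, 2095 → Jun 7, 2095: 31 days (May has 31).
Jun 7, 2095 → Jul 7, 2095: 30 days (June has 30).
Jul 7, 2095 → Jul 11, 2095: 4 days.
Total: 1037 days.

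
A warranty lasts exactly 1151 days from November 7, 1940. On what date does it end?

+365 (one year) → Nov 7, 1941 (786 left).
+365 (one year) → Nov 7, 1942 (421 left).
+365 (one year) → Nov 7, 1943 (56 left).
Nov has 30 days: +24 → Dec 1, 1943 (32 left).
Dec has 31 days: +31 → Jan 1, 1944 (1 left).
+1 → Jan 2, 1944.

January 2, 1944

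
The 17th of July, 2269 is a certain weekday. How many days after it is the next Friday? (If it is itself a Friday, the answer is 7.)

Jul 17, 2269 is a Saturday.
From Saturday to the next Friday is 6 days.

6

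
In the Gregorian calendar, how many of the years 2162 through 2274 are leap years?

Multiples of 4 in [2162,2274]: 28.
Of those, multiples of 100: 1 (not leap unless ÷400).
Multiples of 400: 0.
Leap years = 28 − 1 + 0 = 27.

27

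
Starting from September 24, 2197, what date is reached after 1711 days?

June 2, 2202

+365 (one year) → Sep 24, 2198 (1346 left).
+365 (one year) → Sep 24, 2199 (981 left).
+365 (one year) → Sep 24, 2200 (616 left).
+365 (one year) → Sep 24, 2201 (251 left).
Sep has 30 days: +7 → Oct 1, 2201 (244 left).
Oct has 31 days: +31 → Nov 1, 2201 (213 left).
Nov has 30 days: +30 → Dec 1, 2201 (183 left).
Dec has 31 days: +31 → Jan 1, 2202 (152 left).
Jan has 31 days: +31 → Feb 1, 2202 (121 left).
Feb has 28 days: +28 → Mar 1, 2202 (93 left).
Mar has 31 days: +31 → Apr 1, 2202 (62 left).
Apr has 30 days: +30 → May 1, 2202 (32 left).
May has 31 days: +31 → Jun 1, 2202 (1 left).
+1 → Jun 2, 2202.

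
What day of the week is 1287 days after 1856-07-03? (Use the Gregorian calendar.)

Wednesday

Jul 3, 1856 is a Thursday.
1287 mod 7 = 6, so 1287 days after a Thursday is Thursday + 6 = Wednesday.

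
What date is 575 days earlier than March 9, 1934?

−365 (one year) → Mar 9, 1933 (210 left).
−9 → Feb 28, 1933 (end of Feb, 28 days; 201 left).
−28 → Jan 31, 1933 (end of Jan, 31 days; 173 left).
−31 → Dec 31, 1932 (end of Dec, 31 days; 142 left).
−31 → Nov 30, 1932 (end of Nov, 30 days; 111 left).
−30 → Oct 31, 1932 (end of Oct, 31 days; 81 left).
−31 → Sep 30, 1932 (end of Sep, 30 days; 50 left).
−30 → Aug 31, 1932 (end of Aug, 31 days; 20 left).
−20 → Aug 11, 1932.

August 11, 1932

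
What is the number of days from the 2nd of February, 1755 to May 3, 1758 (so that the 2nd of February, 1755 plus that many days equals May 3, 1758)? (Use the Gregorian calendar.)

Feb 2, 1755 → Feb 2, 1756: 365 days.
Feb 2, 1756 → Feb 2, 1757: 366 days (Feb 29, 1756 is in that span).
Feb 2, 1757 → Feb 2, 1758: 365 days.
Feb 2, 1758 → Mar 2, 1758: 28 days (February has 28).
Mar 2, 1758 → Apr 2, 1758: 31 days (March has 31).
Apr 2, 1758 → May 2, 1758: 30 days (April has 30).
May 2, 1758 → May 3, 1758: 1 days.
Total: 1186 days.

1186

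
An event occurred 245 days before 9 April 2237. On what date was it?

−9 → Mar 31, 2237 (end of Mar, 31 days; 236 left).
−31 → Feb 28, 2237 (end of Feb, 28 days; 205 left).
−28 → Jan 31, 2237 (end of Jan, 31 days; 177 left).
−31 → Dec 31, 2236 (end of Dec, 31 days; 146 left).
−31 → Nov 30, 2236 (end of Nov, 30 days; 115 left).
−30 → Oct 31, 2236 (end of Oct, 31 days; 85 left).
−31 → Sep 30, 2236 (end of Sep, 30 days; 54 left).
−30 → Aug 31, 2236 (end of Aug, 31 days; 24 left).
−24 → Aug 7, 2236.

August 7, 2236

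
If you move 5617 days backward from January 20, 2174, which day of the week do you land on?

First find the weekday of Jan 20, 2174. Doomsday rule: the anchor day for the 2100s is Sunday. For year 74: 74÷12 = 6 r 2, and 2÷4 = 0, so 6+2+0 = 8.
Sunday + 8 ≡ Monday — that's 2174's doomsday.
In January the doomsday date is Jan 3 (2174 is not a leap year).
Jan 20 is 17 days after Jan 3; 17 mod 7 = 3, so Monday + 3 = Thursday.
5617 mod 7 = 3, so 5617 days before a Thursday is Thursday − 3 = Monday.

Monday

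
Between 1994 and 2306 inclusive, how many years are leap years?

Multiples of 4 in [1994,2306]: 78.
Of those, multiples of 100: 4 (not leap unless ÷400).
Multiples of 400: 1.
Leap years = 78 − 4 + 1 = 75.

75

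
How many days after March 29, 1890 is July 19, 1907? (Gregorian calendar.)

Mar 29, 1890 → Mar 29, 1891: 365 days.
Mar 29, 1891 → Mar 29, 1892: 366 days (Feb 29, 1892 is in that span).
Mar 29, 1892 → Mar 29, 1893: 365 days.
Mar 29, 1893 → Mar 29, 1894: 365 days.
Mar 29, 1894 → Mar 29, 1895: 365 days.
Mar 29, 1895 → Mar 29, 1896: 366 days (Feb 29, 1896 is in that span).
Mar 29, 1896 → Mar 29, 1897: 365 days.
Mar 29, 1897 → Mar 29, 1898: 365 days.
Mar 29, 1898 → Mar 29, 1899: 365 days.
Mar 29, 1899 → Mar 29, 1900: 365 days.
Mar 29, 1900 → Mar 29, 1901: 365 days.
Mar 29, 1901 → Mar 29, 1902: 365 days.
Mar 29, 1902 → Mar 29, 1903: 365 days.
Mar 29, 1903 → Mar 29, 1904: 366 days (Feb 29, 1904 is in that span).
Mar 29, 1904 → Mar 29, 1905: 365 days.
Mar 29, 1905 → Mar 29, 1906: 365 days.
Mar 29, 1906 → Mar 29, 1907: 365 days.
Mar 29, 1907 → Apr 29, 1907: 31 days (March has 31).
Apr 29, 1907 → May 29, 1907: 30 days (April has 30).
May 29, 1907 → Jun 29, 1907: 31 days (May has 31).
Jun 29, 1907 → Jul 19, 1907: 20 days.
Total: 6320 days.

6320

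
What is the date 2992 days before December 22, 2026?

−365 (one year) → Dec 22, 2025 (2627 left).
−365 (one year) → Dec 22, 2024 (2262 left).
−366 (one year; includes Feb 29, 2024) → Dec 22, 2023 (1896 left).
−365 (one year) → Dec 22, 2022 (1531 left).
−365 (one year) → Dec 22, 2021 (1166 left).
−365 (one year) → Dec 22, 2020 (801 left).
−366 (one year; includes Feb 29, 2020) → Dec 22, 2019 (435 left).
−365 (one year) → Dec 22, 2018 (70 left).
−22 → Nov 30, 2018 (end of Nov, 30 days; 48 left).
−30 → Oct 31, 2018 (end of Oct, 31 days; 18 left).
−18 → Oct 13, 2018.

October 13, 2018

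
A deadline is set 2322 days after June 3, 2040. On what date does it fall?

+365 (one year) → Jun 3, 2041 (1957 left).
+365 (one year) → Jun 3, 2042 (1592 left).
+365 (one year) → Jun 3, 2043 (1227 left).
+366 (one year; includes Feb 29, 2044) → Jun 3, 2044 (861 left).
+365 (one year) → Jun 3, 2045 (496 left).
+365 (one year) → Jun 3, 2046 (131 left).
Jun has 30 days: +28 → Jul 1, 2046 (103 left).
Jul has 31 days: +31 → Aug 1, 2046 (72 left).
Aug has 31 days: +31 → Sep 1, 2046 (41 left).
Sep has 30 days: +30 → Oct 1, 2046 (11 left).
+11 → Oct 12, 2046.

October 12, 2046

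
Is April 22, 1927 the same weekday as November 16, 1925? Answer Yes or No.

No

From Nov 16, 1925 to Apr 22, 1927 is 522 days.
522 mod 7 = 4, so they are different weekdays.
(Nov 16, 1925 is a Monday; Apr 22, 1927 is a Friday.)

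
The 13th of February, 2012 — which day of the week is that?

Monday

Doomsday rule: the anchor day for the 2000s is Tuesday. For year 12: 12÷12 = 1 r 0, and 0÷4 = 0, so 1+0+0 = 1.
Tuesday + 1 ≡ Wednesday — that's 2012's doomsday.
In February the doomsday date is Feb 29 (2012 is a leap year (divisible by 4)).
Feb 13 is 16 days before Feb 29; 16 mod 7 = 2, so Wednesday − 2 = Monday.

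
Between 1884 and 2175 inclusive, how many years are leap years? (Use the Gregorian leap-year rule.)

Multiples of 4 in [1884,2175]: 73.
Of those, multiples of 100: 3 (not leap unless ÷400).
Multiples of 400: 1.
Leap years = 73 − 3 + 1 = 71.

71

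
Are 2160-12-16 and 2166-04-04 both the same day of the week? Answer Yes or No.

From Dec 16, 2160 to Apr 4, 2166 is 1935 days.
1935 mod 7 = 3, so they are different weekdays.
(Dec 16, 2160 is a Tuesday; Apr 4, 2166 is a Friday.)

No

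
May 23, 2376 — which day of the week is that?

Sunday

Doomsday rule: the anchor day for the 2300s is Wednesday. For year 76: 76÷12 = 6 r 4, and 4÷4 = 1, so 6+4+1 = 11.
Wednesday + 11 ≡ Sunday — that's 2376's doomsday.
In May the doomsday date is May 9.
May 23 is 14 days after May 9; 14 mod 7 = 0, so Sunday + 0 = Sunday.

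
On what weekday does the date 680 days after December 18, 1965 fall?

Sunday

Dec 18, 1965 is a Saturday.
680 mod 7 = 1, so 680 days after a Saturday is Saturday + 1 = Sunday.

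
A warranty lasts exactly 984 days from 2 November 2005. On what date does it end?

July 13, 2008

+365 (one year) → Nov 2, 2006 (619 left).
+365 (one year) → Nov 2, 2007 (254 left).
Nov has 30 days: +29 → Dec 1, 2007 (225 left).
Dec has 31 days: +31 → Jan 1, 2008 (194 left).
Jan has 31 days: +31 → Feb 1, 2008 (163 left).
Feb has 29 days: +29 → Mar 1, 2008 (134 left).
Mar has 31 days: +31 → Apr 1, 2008 (103 left).
Apr has 30 days: +30 → May 1, 2008 (73 left).
May has 31 days: +31 → Jun 1, 2008 (42 left).
Jun has 30 days: +30 → Jul 1, 2008 (12 left).
+12 → Jul 13, 2008.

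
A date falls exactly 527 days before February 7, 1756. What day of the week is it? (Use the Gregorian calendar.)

Thursday

First find the weekday of Feb 7, 1756. Doomsday rule: the anchor day for the 1700s is Sunday. For year 56: 56÷12 = 4 r 8, and 8÷4 = 2, so 4+8+2 = 14.
Sunday + 14 ≡ Sunday — that's 1756's doomsday.
In February the doomsday date is Feb 29 (1756 is a leap year (divisible by 4)).
Feb 7 is 22 days before Feb 29; 22 mod 7 = 1, so Sunday − 1 = Saturday.
527 mod 7 = 2, so 527 days before a Saturday is Saturday − 2 = Thursday.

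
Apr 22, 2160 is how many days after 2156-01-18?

1556

Jan 18, 2156 → Jan 18, 2157: 366 days (Feb 29, 2156 is in that span).
Jan 18, 2157 → Jan 18, 2158: 365 days.
Jan 18, 2158 → Jan 18, 2159: 365 days.
Jan 18, 2159 → Jan 18, 2160: 365 days.
Jan 18, 2160 → Feb 18, 2160: 31 days (January has 31).
Feb 18, 2160 → Mar 18, 2160: 29 days (February has 29).
Mar 18, 2160 → Apr 18, 2160: 31 days (March has 31).
Apr 18, 2160 → Apr 22, 2160: 4 days.
Total: 1556 days.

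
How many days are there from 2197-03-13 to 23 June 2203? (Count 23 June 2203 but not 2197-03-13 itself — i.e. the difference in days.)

2292

Mar 13, 2197 → Mar 13, 2198: 365 days.
Mar 13, 2198 → Mar 13, 2199: 365 days.
Mar 13, 2199 → Mar 13, 2200: 365 days.
Mar 13, 2200 → Mar 13, 2201: 365 days.
Mar 13, 2201 → Mar 13, 2202: 365 days.
Mar 13, 2202 → Mar 13, 2203: 365 days.
Mar 13, 2203 → Apr 13, 2203: 31 days (March has 31).
Apr 13, 2203 → May 13, 2203: 30 days (April has 30).
May 13, 2203 → Jun 13, 2203: 31 days (May has 31).
Jun 13, 2203 → Jun 23, 2203: 10 days.
Total: 2292 days.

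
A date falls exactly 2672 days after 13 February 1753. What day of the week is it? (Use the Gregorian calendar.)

Sunday

First find the weekday of Feb 13, 1753. Doomsday rule: the anchor day for the 1700s is Sunday. For year 53: 53÷12 = 4 r 5, and 5÷4 = 1, so 4+5+1 = 10.
Sunday + 10 ≡ Wednesday — that's 1753's doomsday.
In February the doomsday date is Feb 28 (1753 is not a leap year).
Feb 13 is 15 days before Feb 28; 15 mod 7 = 1, so Wednesday − 1 = Tuesday.
2672 mod 7 = 5, so 2672 days after a Tuesday is Tuesday + 5 = Sunday.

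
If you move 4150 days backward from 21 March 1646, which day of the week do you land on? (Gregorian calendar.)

Mar 21, 1646 is a Wednesday.
4150 mod 7 = 6, so 4150 days before a Wednesday is Wednesday − 6 = Thursday.

Thursday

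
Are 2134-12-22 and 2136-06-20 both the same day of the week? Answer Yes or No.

From Dec 22, 2134 to Jun 20, 2136 is 546 days.
546 mod 7 = 0, so they are the same weekday.
(Dec 22, 2134 is a Wednesday; Jun 20, 2136 is a Wednesday.)

Yes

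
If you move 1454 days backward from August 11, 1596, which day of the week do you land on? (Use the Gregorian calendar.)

First find the weekday of Aug 11, 1596. Doomsday rule: the anchor day for the 1500s is Wednesday. For year 96: 96÷12 = 8 r 0, and 0÷4 = 0, so 8+0+0 = 8.
Wednesday + 8 ≡ Thursday — that's 1596's doomsday.
In August the doomsday date is Aug 8.
Aug 11 is 3 days after Aug 8; 3 mod 7 = 3, so Thursday + 3 = Sunday.
1454 mod 7 = 5, so 1454 days before a Sunday is Sunday − 5 = Tuesday.

Tuesday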